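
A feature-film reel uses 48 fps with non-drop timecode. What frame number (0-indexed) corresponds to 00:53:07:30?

frame 153006

Total seconds to the label: (0 × 3600 + 53 × 60 + 7) = 3187.
Frame index = 3187 × 48 + 30 = 153006.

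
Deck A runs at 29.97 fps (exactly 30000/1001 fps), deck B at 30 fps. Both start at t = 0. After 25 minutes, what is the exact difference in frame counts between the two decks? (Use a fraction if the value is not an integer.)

25 min = 1500 s.
A emits 30000/1001 × 1500 = 45000000/1001 frames; B emits 30 × 1500 = 45000.
Difference = 45000/1001 frames (≈ 44.9550); B is ahead of A.

45000/1001 frames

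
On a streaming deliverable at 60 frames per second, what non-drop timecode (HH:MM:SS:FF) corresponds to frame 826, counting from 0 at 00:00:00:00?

826 ÷ 60 = 13 full seconds, remainder 46 frames.
13 s = 0 h 0 min 13 s.
Timecode: 00:00:13:46.

00:00:13:46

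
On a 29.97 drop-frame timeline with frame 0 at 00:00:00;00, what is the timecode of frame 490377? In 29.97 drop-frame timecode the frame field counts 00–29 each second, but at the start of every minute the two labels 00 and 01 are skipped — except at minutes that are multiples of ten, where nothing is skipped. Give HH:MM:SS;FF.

04:32:42;07

Ten DF minutes hold 17982 frames, so frame 490377 lies in block 27 (frames 485514–503495) with 4863 frames into that block.
The block's first minute is 1800 frames and the rest 1798 each; 4863 frames reaches minute 2, so 27 × 18 + 2 × 2 = 490 labels have been skipped so far.
Adding those back, label number 490377 + 490 = 490867 at 30 labels/s is 16362 s + 7 f = 4 h 32 min 42 s frame 7, i.e. 04:32:42;07.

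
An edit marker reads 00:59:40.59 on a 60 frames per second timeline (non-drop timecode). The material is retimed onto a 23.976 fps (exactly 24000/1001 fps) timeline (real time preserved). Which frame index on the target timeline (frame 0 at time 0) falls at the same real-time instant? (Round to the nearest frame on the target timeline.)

Source frame index: (0×3600 + 59×60 + 40) × 60 + 59 = 214859.
Real time: 214859 / (60) = 214859/60 s.
Target frame: (214859/60) × (24000/1001) = 85943600/1001 ≈ 85857.742 → 85858.

frame 85858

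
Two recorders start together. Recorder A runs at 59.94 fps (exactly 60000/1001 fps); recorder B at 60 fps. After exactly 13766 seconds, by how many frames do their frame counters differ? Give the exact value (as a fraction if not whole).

A emits 60000/1001 × 13766 = 825960000/1001 frames; B emits 60 × 13766 = 825960.
Difference = 825960/1001 frames (≈ 825.1349); B is ahead of A.

825960/1001 frames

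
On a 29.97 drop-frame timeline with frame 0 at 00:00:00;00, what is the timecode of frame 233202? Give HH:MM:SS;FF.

Each 10-minute DF block holds 10 × 60 × 30 − 9 × 2 = 17982 frames. 233202 ÷ 17982 → 12 full blocks, remainder 17418.
Within the partial block the first minute is 1800 frames and each further minute 1798, so 9 further minute boundaries passed. Total skipped labels = 18 × 12 + 2 × 9 = 234.
Non-drop label index = 233202 + 234 = 233436; at 30 labels/s that is 02:09:41:06, i.e. DF 02:09:41;06.

02:09:41;06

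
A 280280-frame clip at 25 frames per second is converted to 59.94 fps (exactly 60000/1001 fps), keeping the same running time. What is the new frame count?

Target frames = source frames × (target rate / source rate) = 280280 × (60000/1001)/(25) = 280280 × 2400/1001 = 672000.

672000 frames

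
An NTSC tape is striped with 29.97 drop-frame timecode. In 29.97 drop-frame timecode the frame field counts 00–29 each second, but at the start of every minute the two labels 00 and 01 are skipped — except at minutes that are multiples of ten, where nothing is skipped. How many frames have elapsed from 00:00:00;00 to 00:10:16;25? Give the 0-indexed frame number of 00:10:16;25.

Complete 10-minute blocks: 1, each 17982 frames → 17982.
Remaining 0 whole minutes in the current block: 0 frames.
Within the current minute: 16 × 30 + 25 = 505. Total = 17982 + 0 + 505 = 18487.

18487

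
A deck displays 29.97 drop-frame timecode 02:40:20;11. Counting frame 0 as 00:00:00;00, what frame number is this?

As if non-drop at 30 labels/s: (2 × 3600 + 40 × 60 + 20) × 30 + 11 = 288611.
Minute boundaries passed: 160; those not divisible by 10: 160 − 16 = 144; dropped labels = 2 × 144 = 288.
Actual frame index = 288611 − 288 = 288323.

288323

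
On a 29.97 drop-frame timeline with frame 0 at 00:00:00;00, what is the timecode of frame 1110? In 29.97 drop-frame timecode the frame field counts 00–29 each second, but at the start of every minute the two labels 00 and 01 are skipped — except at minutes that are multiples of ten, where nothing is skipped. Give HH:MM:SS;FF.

00:00:37;00

Each 10-minute DF block holds 10 × 60 × 30 − 9 × 2 = 17982 frames. 1110 ÷ 17982 → 0 full blocks, remainder 1110.
Within the partial block the first minute is 1800 frames and each further minute 1798, so 0 further minute boundaries passed. Total skipped labels = 18 × 0 + 2 × 0 = 0.
Non-drop label index = 1110 + 0 = 1110; at 30 labels/s that is 00:00:37:00, i.e. DF 00:00:37;00.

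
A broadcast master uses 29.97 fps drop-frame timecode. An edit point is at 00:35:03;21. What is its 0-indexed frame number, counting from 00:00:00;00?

63047

As if non-drop at 30 labels/s: (0 × 3600 + 35 × 60 + 3) × 30 + 21 = 63111.
Minute boundaries passed: 35; those not divisible by 10: 35 − 3 = 32; dropped labels = 2 × 32 = 64.
Actual frame index = 63111 − 64 = 63047.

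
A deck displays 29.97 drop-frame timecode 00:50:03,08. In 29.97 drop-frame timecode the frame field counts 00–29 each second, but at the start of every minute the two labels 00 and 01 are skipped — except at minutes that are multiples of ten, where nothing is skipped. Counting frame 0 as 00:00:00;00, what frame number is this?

As if non-drop at 30 labels/s: (0 × 3600 + 50 × 60 + 3) × 30 + 8 = 90098.
Minute boundaries passed: 50; those not divisible by 10: 50 − 5 = 45; dropped labels = 2 × 45 = 90.
Actual frame index = 90098 − 90 = 90008.

90008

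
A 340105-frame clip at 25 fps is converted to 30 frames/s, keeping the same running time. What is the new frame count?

408126 frames

Target frames = source frames × (target rate / source rate) = 340105 × (30)/(25) = 340105 × 6/5 = 408126.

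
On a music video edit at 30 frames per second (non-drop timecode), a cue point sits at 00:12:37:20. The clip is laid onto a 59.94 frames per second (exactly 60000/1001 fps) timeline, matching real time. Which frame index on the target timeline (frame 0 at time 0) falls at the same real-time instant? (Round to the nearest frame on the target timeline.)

frame 45415

Source frame index: (0×3600 + 12×60 + 37) × 30 + 20 = 22730.
Real time: 22730 / (30) = 2273/3 s.
Target frame: (2273/3) × (60000/1001) = 45460000/1001 ≈ 45414.585 → 45415.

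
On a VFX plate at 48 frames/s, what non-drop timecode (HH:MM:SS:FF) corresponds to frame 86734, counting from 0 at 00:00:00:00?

86734 ÷ 48 = 1806 full seconds, remainder 46 frames.
1806 s = 0 h 30 min 6 s.
Timecode: 00:30:06:46.

00:30:06:46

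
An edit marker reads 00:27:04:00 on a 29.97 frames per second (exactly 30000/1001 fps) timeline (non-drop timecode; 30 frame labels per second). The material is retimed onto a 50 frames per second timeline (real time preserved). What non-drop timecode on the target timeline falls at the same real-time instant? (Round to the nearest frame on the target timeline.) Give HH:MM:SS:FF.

Source frame index: (0×3600 + 27×60 + 4) × 30 + 0 = 48720.
Real time: 48720 / (30000/1001) = 203203/125 s.
Target frame: (203203/125) × (50) = 406406/5 ≈ 81281.200 → 81281.
At 50 labels/s: frame 81281 → 00:27:05:31.

00:27:05:31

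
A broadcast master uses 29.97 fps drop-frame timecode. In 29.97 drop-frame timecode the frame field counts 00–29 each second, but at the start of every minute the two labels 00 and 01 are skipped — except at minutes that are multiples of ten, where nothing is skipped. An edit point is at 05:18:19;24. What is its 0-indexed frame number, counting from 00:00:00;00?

As if non-drop at 30 labels/s: (5 × 3600 + 18 × 60 + 19) × 30 + 24 = 572994.
Minute boundaries passed: 318; those not divisible by 10: 318 − 31 = 287; dropped labels = 2 × 287 = 574.
Actual frame index = 572994 − 574 = 572420.

572420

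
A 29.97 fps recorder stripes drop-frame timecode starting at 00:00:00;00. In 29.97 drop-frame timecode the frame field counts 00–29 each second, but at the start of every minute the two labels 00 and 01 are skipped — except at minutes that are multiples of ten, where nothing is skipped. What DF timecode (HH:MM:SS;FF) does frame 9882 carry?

Ten DF minutes hold 17982 frames, so frame 9882 lies in block 0 (frames 0–17981) with 9882 frames into that block.
The block's first minute is 1800 frames and the rest 1798 each; 9882 frames reaches minute 5, so 0 × 18 + 5 × 2 = 10 labels have been skipped so far.
Adding those back, label number 9882 + 10 = 9892 at 30 labels/s is 329 s + 22 f = 0 h 5 min 29 s frame 22, i.e. 00:05:29;22.

00:05:29;22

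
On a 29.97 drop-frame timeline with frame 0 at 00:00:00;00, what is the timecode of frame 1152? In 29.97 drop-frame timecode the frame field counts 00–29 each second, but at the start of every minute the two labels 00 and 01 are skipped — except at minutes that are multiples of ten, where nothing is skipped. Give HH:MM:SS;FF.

00:00:38;12

Ten DF minutes hold 17982 frames, so frame 1152 lies in block 0 (frames 0–17981) with 1152 frames into that block.
The block's first minute is 1800 frames and the rest 1798 each; 1152 frames reaches minute 0, so 0 × 18 + 0 × 2 = 0 labels have been skipped so far.
Adding those back, label number 1152 + 0 = 1152 at 30 labels/s is 38 s + 12 f = 0 h 0 min 38 s frame 12, i.e. 00:00:38;12.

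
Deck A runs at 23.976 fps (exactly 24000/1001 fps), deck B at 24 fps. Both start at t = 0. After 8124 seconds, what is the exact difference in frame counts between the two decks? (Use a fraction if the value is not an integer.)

A emits 24000/1001 × 8124 = 194976000/1001 frames; B emits 24 × 8124 = 194976.
Difference = 194976/1001 frames (≈ 194.7812); B is ahead of A.

194976/1001 frames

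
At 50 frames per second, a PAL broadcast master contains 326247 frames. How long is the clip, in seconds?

6524.94 seconds

Running time = 326247 / (50) = 6524.94 s.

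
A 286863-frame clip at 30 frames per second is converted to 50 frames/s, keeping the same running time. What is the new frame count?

Target frames = source frames × (target rate / source rate) = 286863 × (50)/(30) = 286863 × 5/3 = 478105.

478105 frames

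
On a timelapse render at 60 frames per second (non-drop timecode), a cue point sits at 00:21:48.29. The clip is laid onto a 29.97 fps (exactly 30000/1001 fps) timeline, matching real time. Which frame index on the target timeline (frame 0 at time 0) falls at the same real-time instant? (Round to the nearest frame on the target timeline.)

frame 39215

Source frame index: (0×3600 + 21×60 + 48) × 60 + 29 = 78509.
Real time: 78509 / (60) = 78509/60 s.
Target frame: (78509/60) × (30000/1001) = 39254500/1001 ≈ 39215.285 → 39215.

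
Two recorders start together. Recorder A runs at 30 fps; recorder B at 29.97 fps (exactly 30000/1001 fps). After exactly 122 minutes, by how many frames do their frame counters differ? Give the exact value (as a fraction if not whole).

122 min = 7320 s.
A emits 30 × 7320 = 219600 frames; B emits 30000/1001 × 7320 = 219600000/1001.
Difference = 219600/1001 frames (≈ 219.3806); B is behind A.

219600/1001 frames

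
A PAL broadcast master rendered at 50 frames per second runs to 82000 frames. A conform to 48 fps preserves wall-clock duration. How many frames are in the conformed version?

78720 frames

Target frames = source frames × (target rate / source rate) = 82000 × (48)/(50) = 82000 × 24/25 = 78720.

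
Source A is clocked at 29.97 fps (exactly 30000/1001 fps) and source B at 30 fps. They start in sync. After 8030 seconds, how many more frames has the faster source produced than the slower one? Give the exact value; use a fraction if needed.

21900/91 frames

A emits 30000/1001 × 8030 = 21900000/91 frames; B emits 30 × 8030 = 240900.
Difference = 21900/91 frames (≈ 240.6593); B is ahead of A.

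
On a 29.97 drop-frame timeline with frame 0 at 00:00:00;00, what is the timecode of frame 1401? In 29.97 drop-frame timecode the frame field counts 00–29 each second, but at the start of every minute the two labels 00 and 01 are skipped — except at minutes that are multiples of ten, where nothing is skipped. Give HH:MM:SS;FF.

Each 10-minute DF block holds 10 × 60 × 30 − 9 × 2 = 17982 frames. 1401 ÷ 17982 → 0 full blocks, remainder 1401.
Within the partial block the first minute is 1800 frames and each further minute 1798, so 0 further minute boundaries passed. Total skipped labels = 18 × 0 + 2 × 0 = 0.
Non-drop label index = 1401 + 0 = 1401; at 30 labels/s that is 00:00:46:21, i.e. DF 00:00:46;21.

00:00:46;21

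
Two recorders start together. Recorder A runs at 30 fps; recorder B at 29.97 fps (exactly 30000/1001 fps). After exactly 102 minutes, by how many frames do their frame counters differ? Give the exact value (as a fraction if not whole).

102 min = 6120 s.
A emits 30 × 6120 = 183600 frames; B emits 30000/1001 × 6120 = 183600000/1001.
Difference = 183600/1001 frames (≈ 183.4166); B is behind A.

183600/1001 frames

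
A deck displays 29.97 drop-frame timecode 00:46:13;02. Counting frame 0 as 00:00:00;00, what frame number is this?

83108

Complete 10-minute blocks: 4, each 17982 frames → 71928.
Remaining 6 whole minutes in the current block: 1800 + 5 × 1798 = 10790 frames.
Within the current minute: 13 × 30 + 2 − 2 = 390 (labels ;00/;01 skipped at this minute). Total = 71928 + 10790 + 390 = 83108.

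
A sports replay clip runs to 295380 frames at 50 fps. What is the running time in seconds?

Running time = 295380 / (50) = 5907.6 s.

5907.6 seconds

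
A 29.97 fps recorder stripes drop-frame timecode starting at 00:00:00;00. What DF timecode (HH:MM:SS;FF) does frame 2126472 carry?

Ten DF minutes hold 17982 frames, so frame 2126472 lies in block 118 (frames 2121876–2139857) with 4596 frames into that block.
The block's first minute is 1800 frames and the rest 1798 each; 4596 frames reaches minute 2, so 118 × 18 + 2 × 2 = 2128 labels have been skipped so far.
Adding those back, label number 2126472 + 2128 = 2128600 at 30 labels/s is 70953 s + 10 f = 19 h 42 min 33 s frame 10, i.e. 19:42:33;10.

19:42:33;10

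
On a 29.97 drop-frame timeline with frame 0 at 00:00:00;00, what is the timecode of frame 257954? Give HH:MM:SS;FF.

02:23:27;02

Each 10-minute DF block holds 10 × 60 × 30 − 9 × 2 = 17982 frames. 257954 ÷ 17982 → 14 full blocks, remainder 6206.
Within the partial block the first minute is 1800 frames and each further minute 1798, so 3 further minute boundaries passed. Total skipped labels = 18 × 14 + 2 × 3 = 258.
Non-drop label index = 257954 + 258 = 258212; at 30 labels/s that is 02:23:27:02, i.e. DF 02:23:27;02.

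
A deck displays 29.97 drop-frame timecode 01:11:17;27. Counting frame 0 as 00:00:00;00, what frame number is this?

Complete 10-minute blocks: 7, each 17982 frames → 125874.
Remaining 1 whole minute in the current block: 1800 + 0 × 1798 = 1800 frames.
Within the current minute: 17 × 30 + 27 − 2 = 535 (labels ;00/;01 skipped at this minute). Total = 125874 + 1800 + 535 = 128209.

128209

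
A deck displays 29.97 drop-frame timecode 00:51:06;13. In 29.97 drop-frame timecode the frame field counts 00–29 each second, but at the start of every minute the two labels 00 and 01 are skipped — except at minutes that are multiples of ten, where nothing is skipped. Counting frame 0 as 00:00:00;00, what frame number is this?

91901

Complete 10-minute blocks: 5, each 17982 frames → 89910.
Remaining 1 whole minute in the current block: 1800 + 0 × 1798 = 1800 frames.
Within the current minute: 6 × 30 + 13 − 2 = 191 (labels ;00/;01 skipped at this minute). Total = 89910 + 1800 + 191 = 91901.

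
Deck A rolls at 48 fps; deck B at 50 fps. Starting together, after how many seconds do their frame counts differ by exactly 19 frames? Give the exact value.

9.5 seconds

The gap grows by |50 − 48| = 2 frames per second.
Time for a 19-frame gap: 19 ÷ (2) = 9.5 s.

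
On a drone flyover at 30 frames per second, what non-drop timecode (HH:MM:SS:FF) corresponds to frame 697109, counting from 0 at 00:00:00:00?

697109 ÷ 30 = 23236 full seconds, remainder 29 frames.
23236 s = 6 h 27 min 16 s.
Timecode: 06:27:16:29.

06:27:16:29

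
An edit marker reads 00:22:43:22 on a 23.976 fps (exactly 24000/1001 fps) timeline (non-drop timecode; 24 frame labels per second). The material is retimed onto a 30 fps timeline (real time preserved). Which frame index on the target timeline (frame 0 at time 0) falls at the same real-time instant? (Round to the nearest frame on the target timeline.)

frame 40958

Source frame index: (0×3600 + 22×60 + 43) × 24 + 22 = 32734.
Real time: 32734 / (24000/1001) = 16383367/12000 s.
Target frame: (16383367/12000) × (30) = 16383367/400 ≈ 40958.418 → 40958.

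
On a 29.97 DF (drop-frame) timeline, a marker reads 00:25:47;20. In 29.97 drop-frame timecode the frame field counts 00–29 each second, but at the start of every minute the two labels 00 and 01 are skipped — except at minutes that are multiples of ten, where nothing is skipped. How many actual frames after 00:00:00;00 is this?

Complete 10-minute blocks: 2, each 17982 frames → 35964.
Remaining 5 whole minutes in the current block: 1800 + 4 × 1798 = 8992 frames.
Within the current minute: 47 × 30 + 20 − 2 = 1428 (labels ;00/;01 skipped at this minute). Total = 35964 + 8992 + 1428 = 46384.

46384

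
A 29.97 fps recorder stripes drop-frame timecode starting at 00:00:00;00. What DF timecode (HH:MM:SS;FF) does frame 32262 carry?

Ten DF minutes hold 17982 frames, so frame 32262 lies in block 1 (frames 17982–35963) with 14280 frames into that block.
The block's first minute is 1800 frames and the rest 1798 each; 14280 frames reaches minute 7, so 1 × 18 + 7 × 2 = 32 labels have been skipped so far.
Adding those back, label number 32262 + 32 = 32294 at 30 labels/s is 1076 s + 14 f = 0 h 17 min 56 s frame 14, i.e. 00:17:56;14.

00:17:56;14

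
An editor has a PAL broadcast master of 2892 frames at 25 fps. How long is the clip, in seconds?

115.68 seconds

Running time = 2892 / (25) = 115.68 s.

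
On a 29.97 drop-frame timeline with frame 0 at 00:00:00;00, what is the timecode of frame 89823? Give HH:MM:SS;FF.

00:49:57;03

Ten DF minutes hold 17982 frames, so frame 89823 lies in block 4 (frames 71928–89909) with 17895 frames into that block.
The block's first minute is 1800 frames and the rest 1798 each; 17895 frames reaches minute 9, so 4 × 18 + 9 × 2 = 90 labels have been skipped so far.
Adding those back, label number 89823 + 90 = 89913 at 30 labels/s is 2997 s + 3 f = 0 h 49 min 57 s frame 3, i.e. 00:49:57;03.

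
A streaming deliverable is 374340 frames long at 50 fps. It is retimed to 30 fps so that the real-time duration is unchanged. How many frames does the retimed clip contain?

Target frames = source frames × (target rate / source rate) = 374340 × (30)/(50) = 374340 × 3/5 = 224604.

224604 frames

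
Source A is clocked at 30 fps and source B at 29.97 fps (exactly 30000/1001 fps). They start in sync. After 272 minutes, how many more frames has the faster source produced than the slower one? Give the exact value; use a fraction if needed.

272 min = 16320 s.
A emits 30 × 16320 = 489600 frames; B emits 30000/1001 × 16320 = 489600000/1001.
Difference = 489600/1001 frames (≈ 489.1109); B is behind A.

489600/1001 frames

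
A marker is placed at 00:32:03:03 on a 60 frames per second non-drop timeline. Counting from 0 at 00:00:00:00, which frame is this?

115383

Total seconds to the label: (0 × 3600 + 32 × 60 + 3) = 1923.
Frame index = 1923 × 60 + 3 = 115383.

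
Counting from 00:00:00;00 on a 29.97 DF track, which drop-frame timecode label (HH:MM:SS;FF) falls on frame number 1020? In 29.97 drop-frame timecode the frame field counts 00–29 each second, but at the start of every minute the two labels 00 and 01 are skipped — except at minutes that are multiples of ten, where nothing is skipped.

Each 10-minute DF block holds 10 × 60 × 30 − 9 × 2 = 17982 frames. 1020 ÷ 17982 → 0 full blocks, remainder 1020.
Within the partial block the first minute is 1800 frames and each further minute 1798, so 0 further minute boundaries passed. Total skipped labels = 18 × 0 + 2 × 0 = 0.
Non-drop label index = 1020 + 0 = 1020; at 30 labels/s that is 00:00:34:00, i.e. DF 00:00:34;00.

00:00:34;00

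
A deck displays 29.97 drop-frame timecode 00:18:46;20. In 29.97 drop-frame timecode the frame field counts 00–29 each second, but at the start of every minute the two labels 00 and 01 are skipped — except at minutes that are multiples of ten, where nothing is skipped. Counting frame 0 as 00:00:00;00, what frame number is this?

33766

As if non-drop at 30 labels/s: (0 × 3600 + 18 × 60 + 46) × 30 + 20 = 33800.
Minute boundaries passed: 18; those not divisible by 10: 18 − 1 = 17; dropped labels = 2 × 17 = 34.
Actual frame index = 33800 − 34 = 33766.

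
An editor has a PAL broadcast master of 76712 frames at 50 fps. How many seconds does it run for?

1534.24 seconds

Running time = 76712 / (50) = 1534.24 s.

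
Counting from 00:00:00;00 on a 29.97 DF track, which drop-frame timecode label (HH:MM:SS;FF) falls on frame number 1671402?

15:29:29;06

Each 10-minute DF block holds 10 × 60 × 30 − 9 × 2 = 17982 frames. 1671402 ÷ 17982 → 92 full blocks, remainder 17058.
Within the partial block the first minute is 1800 frames and each further minute 1798, so 9 further minute boundaries passed. Total skipped labels = 18 × 92 + 2 × 9 = 1674.
Non-drop label index = 1671402 + 1674 = 1673076; at 30 labels/s that is 15:29:29:06, i.e. DF 15:29:29;06.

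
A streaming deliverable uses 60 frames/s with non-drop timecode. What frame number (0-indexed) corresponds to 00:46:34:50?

Total seconds to the label: (0 × 3600 + 46 × 60 + 34) = 2794.
Frame index = 2794 × 60 + 50 = 167690.

167690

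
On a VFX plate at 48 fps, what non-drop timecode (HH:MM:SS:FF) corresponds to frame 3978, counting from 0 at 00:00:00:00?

3978 ÷ 48 = 82 full seconds, remainder 42 frames.
82 s = 0 h 1 min 22 s.
Timecode: 00:01:22:42.

00:01:22:42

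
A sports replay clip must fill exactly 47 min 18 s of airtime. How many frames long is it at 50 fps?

47 min 18 s = 2838 s.
Frames = 2838 × 50 = 141900.

141900 frames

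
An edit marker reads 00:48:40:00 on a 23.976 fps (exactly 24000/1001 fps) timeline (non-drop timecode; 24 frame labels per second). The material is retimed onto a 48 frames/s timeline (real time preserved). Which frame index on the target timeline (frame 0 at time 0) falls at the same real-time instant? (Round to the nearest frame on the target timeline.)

Source frame index: (0×3600 + 48×60 + 40) × 24 + 0 = 70080.
Real time: 70080 / (24000/1001) = 73073/25 s.
Target frame: (73073/25) × (48) = 3507504/25 ≈ 140300.160 → 140300.

frame 140300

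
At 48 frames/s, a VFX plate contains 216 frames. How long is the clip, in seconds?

4.5 seconds

Running time = 216 / (48) = 4.5 s.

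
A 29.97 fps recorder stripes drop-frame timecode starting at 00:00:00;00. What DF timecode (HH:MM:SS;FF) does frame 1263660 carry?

11:42:44;04

Ten DF minutes hold 17982 frames, so frame 1263660 lies in block 70 (frames 1258740–1276721) with 4920 frames into that block.
The block's first minute is 1800 frames and the rest 1798 each; 4920 frames reaches minute 2, so 70 × 18 + 2 × 2 = 1264 labels have been skipped so far.
Adding those back, label number 1263660 + 1264 = 1264924 at 30 labels/s is 42164 s + 4 f = 11 h 42 min 44 s frame 4, i.e. 11:42:44;04.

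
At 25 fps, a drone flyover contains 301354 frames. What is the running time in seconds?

12054.16 seconds

Running time = 301354 / (25) = 12054.16 s.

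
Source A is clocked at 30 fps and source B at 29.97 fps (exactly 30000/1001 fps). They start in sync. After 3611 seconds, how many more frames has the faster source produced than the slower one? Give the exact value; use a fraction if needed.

108330/1001 frames

A emits 30 × 3611 = 108330 frames; B emits 30000/1001 × 3611 = 108330000/1001.
Difference = 108330/1001 frames (≈ 108.2218); B is behind A.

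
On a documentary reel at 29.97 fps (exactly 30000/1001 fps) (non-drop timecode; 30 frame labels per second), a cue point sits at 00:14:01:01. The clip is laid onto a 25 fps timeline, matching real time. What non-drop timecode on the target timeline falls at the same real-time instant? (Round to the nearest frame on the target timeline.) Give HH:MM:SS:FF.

00:14:01:22

Source frame index: (0×3600 + 14×60 + 1) × 30 + 1 = 25231.
Real time: 25231 / (30000/1001) = 25256231/30000 s.
Target frame: (25256231/30000) × (25) = 25256231/1200 ≈ 21046.859 → 21047.
At 25 labels/s: frame 21047 → 00:14:01:22.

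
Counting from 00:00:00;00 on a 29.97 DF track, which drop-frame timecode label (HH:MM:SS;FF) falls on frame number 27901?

Each 10-minute DF block holds 10 × 60 × 30 − 9 × 2 = 17982 frames. 27901 ÷ 17982 → 1 full block, remainder 9919.
Within the partial block the first minute is 1800 frames and each further minute 1798, so 5 further minute boundaries passed. Total skipped labels = 18 × 1 + 2 × 5 = 28.
Non-drop label index = 27901 + 28 = 27929; at 30 labels/s that is 00:15:30:29, i.e. DF 00:15:30;29.

00:15:30;29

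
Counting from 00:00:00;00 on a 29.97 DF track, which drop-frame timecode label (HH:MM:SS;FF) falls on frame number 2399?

00:01:20;01

Ten DF minutes hold 17982 frames, so frame 2399 lies in block 0 (frames 0–17981) with 2399 frames into that block.
The block's first minute is 1800 frames and the rest 1798 each; 2399 frames reaches minute 1, so 0 × 18 + 1 × 2 = 2 labels have been skipped so far.
Adding those back, label number 2399 + 2 = 2401 at 30 labels/s is 80 s + 1 f = 0 h 1 min 20 s frame 1, i.e. 00:01:20;01.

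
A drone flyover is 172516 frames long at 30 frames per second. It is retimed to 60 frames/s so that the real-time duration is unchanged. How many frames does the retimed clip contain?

345032 frames

Target frames = source frames × (target rate / source rate) = 172516 × (60)/(30) = 172516 × 2 = 345032.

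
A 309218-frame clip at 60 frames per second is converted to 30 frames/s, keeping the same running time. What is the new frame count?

Target frames = source frames × (target rate / source rate) = 309218 × (30)/(60) = 309218 × 1/2 = 154609.

154609 frames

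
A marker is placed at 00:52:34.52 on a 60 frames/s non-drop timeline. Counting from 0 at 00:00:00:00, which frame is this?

Total seconds to the label: (0 × 3600 + 52 × 60 + 34) = 3154.
Frame index = 3154 × 60 + 52 = 189292.

189292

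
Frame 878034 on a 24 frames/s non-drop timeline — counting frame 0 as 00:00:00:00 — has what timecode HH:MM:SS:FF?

10:09:44:18

878034 ÷ 24 = 36584 full seconds, remainder 18 frames.
36584 s = 10 h 9 min 44 s.
Timecode: 10:09:44:18.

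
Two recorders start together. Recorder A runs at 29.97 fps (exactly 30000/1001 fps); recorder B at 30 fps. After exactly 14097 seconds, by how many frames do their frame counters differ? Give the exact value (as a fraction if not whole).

422910/1001 frames

A emits 30000/1001 × 14097 = 422910000/1001 frames; B emits 30 × 14097 = 422910.
Difference = 422910/1001 frames (≈ 422.4875); B is ahead of A.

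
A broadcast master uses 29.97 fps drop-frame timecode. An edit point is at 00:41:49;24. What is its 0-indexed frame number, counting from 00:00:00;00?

75220

Complete 10-minute blocks: 4, each 17982 frames → 71928.
Remaining 1 whole minute in the current block: 1800 + 0 × 1798 = 1800 frames.
Within the current minute: 49 × 30 + 24 − 2 = 1492 (labels ;00/;01 skipped at this minute). Total = 71928 + 1800 + 1492 = 75220.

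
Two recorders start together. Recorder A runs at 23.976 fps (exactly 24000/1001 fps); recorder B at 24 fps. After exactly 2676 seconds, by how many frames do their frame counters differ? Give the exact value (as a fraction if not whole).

A emits 24000/1001 × 2676 = 64224000/1001 frames; B emits 24 × 2676 = 64224.
Difference = 64224/1001 frames (≈ 64.1598); B is ahead of A.

64224/1001 frames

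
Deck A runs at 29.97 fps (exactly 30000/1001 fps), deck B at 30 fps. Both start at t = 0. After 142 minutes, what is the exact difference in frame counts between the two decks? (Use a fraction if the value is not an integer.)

255600/1001 frames

142 min = 8520 s.
A emits 30000/1001 × 8520 = 255600000/1001 frames; B emits 30 × 8520 = 255600.
Difference = 255600/1001 frames (≈ 255.3447); B is ahead of A.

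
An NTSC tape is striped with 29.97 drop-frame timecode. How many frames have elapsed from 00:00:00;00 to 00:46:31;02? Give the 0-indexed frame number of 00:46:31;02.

83648

Complete 10-minute blocks: 4, each 17982 frames → 71928.
Remaining 6 whole minutes in the current block: 1800 + 5 × 1798 = 10790 frames.
Within the current minute: 31 × 30 + 2 − 2 = 930 (labels ;00/;01 skipped at this minute). Total = 71928 + 10790 + 930 = 83648.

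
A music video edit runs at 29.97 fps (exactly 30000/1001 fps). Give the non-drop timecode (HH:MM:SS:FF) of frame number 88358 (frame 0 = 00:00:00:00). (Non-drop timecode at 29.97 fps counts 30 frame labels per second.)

88358 ÷ 30 = 2945 full seconds, remainder 8 frames.
2945 s = 0 h 49 min 5 s.
Timecode: 00:49:05:08.

00:49:05:08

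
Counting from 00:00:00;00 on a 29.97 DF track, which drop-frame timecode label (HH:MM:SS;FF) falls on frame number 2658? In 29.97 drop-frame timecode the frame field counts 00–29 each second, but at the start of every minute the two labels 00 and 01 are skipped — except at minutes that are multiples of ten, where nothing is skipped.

Each 10-minute DF block holds 10 × 60 × 30 − 9 × 2 = 17982 frames. 2658 ÷ 17982 → 0 full blocks, remainder 2658.
Within the partial block the first minute is 1800 frames and each further minute 1798, so 1 further minute boundary passed. Total skipped labels = 18 × 0 + 2 × 1 = 2.
Non-drop label index = 2658 + 2 = 2660; at 30 labels/s that is 00:01:28:20, i.e. DF 00:01:28;20.

00:01:28;20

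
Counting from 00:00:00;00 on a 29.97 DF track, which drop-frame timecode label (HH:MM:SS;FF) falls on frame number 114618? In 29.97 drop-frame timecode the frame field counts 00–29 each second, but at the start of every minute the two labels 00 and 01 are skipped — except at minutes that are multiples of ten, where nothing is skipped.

Each 10-minute DF block holds 10 × 60 × 30 − 9 × 2 = 17982 frames. 114618 ÷ 17982 → 6 full blocks, remainder 6726.
Within the partial block the first minute is 1800 frames and each further minute 1798, so 3 further minute boundaries passed. Total skipped labels = 18 × 6 + 2 × 3 = 114.
Non-drop label index = 114618 + 114 = 114732; at 30 labels/s that is 01:03:44:12, i.e. DF 01:03:44;12.

01:03:44;12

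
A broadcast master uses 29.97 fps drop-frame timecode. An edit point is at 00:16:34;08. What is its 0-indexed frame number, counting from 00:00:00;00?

As if non-drop at 30 labels/s: (0 × 3600 + 16 × 60 + 34) × 30 + 8 = 29828.
Minute boundaries passed: 16; those not divisible by 10: 16 − 1 = 15; dropped labels = 2 × 15 = 30.
Actual frame index = 29828 − 30 = 29798.

29798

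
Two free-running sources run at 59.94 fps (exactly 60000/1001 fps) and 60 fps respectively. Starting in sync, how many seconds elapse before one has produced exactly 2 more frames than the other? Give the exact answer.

1001/30 seconds

The gap grows by |60 − 60000/1001| = 60/1001 frames per second.
Time for a 2-frame gap: 2 ÷ (60/1001) = 1001/30 s.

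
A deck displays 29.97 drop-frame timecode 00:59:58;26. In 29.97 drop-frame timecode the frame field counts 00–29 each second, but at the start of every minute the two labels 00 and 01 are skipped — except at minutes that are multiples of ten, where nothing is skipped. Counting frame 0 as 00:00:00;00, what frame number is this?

107858

Complete 10-minute blocks: 5, each 17982 frames → 89910.
Remaining 9 whole minutes in the current block: 1800 + 8 × 1798 = 16184 frames.
Within the current minute: 58 × 30 + 26 − 2 = 1764 (labels ;00/;01 skipped at this minute). Total = 89910 + 16184 + 1764 = 107858.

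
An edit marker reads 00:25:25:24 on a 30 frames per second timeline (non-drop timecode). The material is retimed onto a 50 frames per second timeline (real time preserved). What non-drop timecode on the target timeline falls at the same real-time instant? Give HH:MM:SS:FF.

00:25:25:40

Source frame index: (0×3600 + 25×60 + 25) × 30 + 24 = 45774.
Real time: 45774 / (30) = 7629/5 s.
Target frame: (7629/5) × (50) = 76290.
At 50 labels/s: frame 76290 → 00:25:25:40.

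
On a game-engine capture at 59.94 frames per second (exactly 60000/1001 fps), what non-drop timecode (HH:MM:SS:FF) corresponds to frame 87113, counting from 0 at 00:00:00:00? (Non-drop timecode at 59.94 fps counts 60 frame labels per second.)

00:24:11:53

87113 ÷ 60 = 1451 full seconds, remainder 53 frames.
1451 s = 0 h 24 min 11 s.
Timecode: 00:24:11:53.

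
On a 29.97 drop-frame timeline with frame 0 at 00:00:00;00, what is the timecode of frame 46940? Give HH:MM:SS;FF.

00:26:06;08

Ten DF minutes hold 17982 frames, so frame 46940 lies in block 2 (frames 35964–53945) with 10976 frames into that block.
The block's first minute is 1800 frames and the rest 1798 each; 10976 frames reaches minute 6, so 2 × 18 + 6 × 2 = 48 labels have been skipped so far.
Adding those back, label number 46940 + 48 = 46988 at 30 labels/s is 1566 s + 8 f = 0 h 26 min 6 s frame 8, i.e. 00:26:06;08.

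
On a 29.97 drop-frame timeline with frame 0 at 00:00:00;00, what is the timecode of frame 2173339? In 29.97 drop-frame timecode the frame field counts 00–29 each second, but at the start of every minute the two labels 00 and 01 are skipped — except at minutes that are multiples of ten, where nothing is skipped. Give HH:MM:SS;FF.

Ten DF minutes hold 17982 frames, so frame 2173339 lies in block 120 (frames 2157840–2175821) with 15499 frames into that block.
The block's first minute is 1800 frames and the rest 1798 each; 15499 frames reaches minute 8, so 120 × 18 + 8 × 2 = 2176 labels have been skipped so far.
Adding those back, label number 2173339 + 2176 = 2175515 at 30 labels/s is 72517 s + 5 f = 20 h 8 min 37 s frame 5, i.e. 20:08:37;05.

20:08:37;05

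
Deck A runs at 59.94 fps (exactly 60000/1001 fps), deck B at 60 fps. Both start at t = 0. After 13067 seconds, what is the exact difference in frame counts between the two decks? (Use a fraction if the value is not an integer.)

784020/1001 frames

A emits 60000/1001 × 13067 = 784020000/1001 frames; B emits 60 × 13067 = 784020.
Difference = 784020/1001 frames (≈ 783.2368); B is ahead of A.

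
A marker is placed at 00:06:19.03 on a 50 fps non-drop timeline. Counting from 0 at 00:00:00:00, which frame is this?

Total seconds to the label: (0 × 3600 + 6 × 60 + 19) = 379.
Frame index = 379 × 50 + 3 = 18953.

frame 18953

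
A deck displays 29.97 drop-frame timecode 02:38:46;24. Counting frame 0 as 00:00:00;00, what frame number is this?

285518

As if non-drop at 30 labels/s: (2 × 3600 + 38 × 60 + 46) × 30 + 24 = 285804.
Minute boundaries passed: 158; those not divisible by 10: 158 − 15 = 143; dropped labels = 2 × 143 = 286.
Actual frame index = 285804 − 286 = 285518.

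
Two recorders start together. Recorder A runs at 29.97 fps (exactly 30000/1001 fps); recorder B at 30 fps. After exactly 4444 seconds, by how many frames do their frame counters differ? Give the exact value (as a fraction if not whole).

12120/91 frames

A emits 30000/1001 × 4444 = 12120000/91 frames; B emits 30 × 4444 = 133320.
Difference = 12120/91 frames (≈ 133.1868); B is ahead of A.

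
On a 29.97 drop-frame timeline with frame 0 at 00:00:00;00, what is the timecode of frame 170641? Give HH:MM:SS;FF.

Ten DF minutes hold 17982 frames, so frame 170641 lies in block 9 (frames 161838–179819) with 8803 frames into that block.
The block's first minute is 1800 frames and the rest 1798 each; 8803 frames reaches minute 4, so 9 × 18 + 4 × 2 = 170 labels have been skipped so far.
Adding those back, label number 170641 + 170 = 170811 at 30 labels/s is 5693 s + 21 f = 1 h 34 min 53 s frame 21, i.e. 01:34:53;21.

01:34:53;21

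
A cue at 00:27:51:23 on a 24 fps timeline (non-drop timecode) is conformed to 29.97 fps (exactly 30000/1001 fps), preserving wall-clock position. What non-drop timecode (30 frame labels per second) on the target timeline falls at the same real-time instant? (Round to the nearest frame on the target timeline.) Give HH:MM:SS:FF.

Source frame index: (0×3600 + 27×60 + 51) × 24 + 23 = 40127.
Real time: 40127 / (24) = 40127/24 s.
Target frame: (40127/24) × (30000/1001) = 50158750/1001 ≈ 50108.641 → 50109.
At 30 labels/s: frame 50109 → 00:27:50:09.

00:27:50:09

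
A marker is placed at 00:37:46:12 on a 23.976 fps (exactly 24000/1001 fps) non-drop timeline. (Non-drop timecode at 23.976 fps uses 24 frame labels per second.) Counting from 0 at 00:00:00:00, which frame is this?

Total seconds to the label: (0 × 3600 + 37 × 60 + 46) = 2266.
Frame index = 2266 × 24 + 12 = 54396.

frame 54396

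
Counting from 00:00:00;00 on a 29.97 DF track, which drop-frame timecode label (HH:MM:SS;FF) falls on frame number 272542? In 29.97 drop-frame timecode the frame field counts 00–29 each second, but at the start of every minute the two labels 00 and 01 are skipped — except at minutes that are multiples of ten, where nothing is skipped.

02:31:33;24

Ten DF minutes hold 17982 frames, so frame 272542 lies in block 15 (frames 269730–287711) with 2812 frames into that block.
The block's first minute is 1800 frames and the rest 1798 each; 2812 frames reaches minute 1, so 15 × 18 + 1 × 2 = 272 labels have been skipped so far.
Adding those back, label number 272542 + 272 = 272814 at 30 labels/s is 9093 s + 24 f = 2 h 31 min 33 s frame 24, i.e. 02:31:33;24.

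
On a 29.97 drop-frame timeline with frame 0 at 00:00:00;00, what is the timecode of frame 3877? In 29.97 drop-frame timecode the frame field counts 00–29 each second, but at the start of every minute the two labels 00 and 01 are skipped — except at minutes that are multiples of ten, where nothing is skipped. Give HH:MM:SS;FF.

Each 10-minute DF block holds 10 × 60 × 30 − 9 × 2 = 17982 frames. 3877 ÷ 17982 → 0 full blocks, remainder 3877.
Within the partial block the first minute is 1800 frames and each further minute 1798, so 2 further minute boundaries passed. Total skipped labels = 18 × 0 + 2 × 2 = 4.
Non-drop label index = 3877 + 4 = 3881; at 30 labels/s that is 00:02:09:11, i.e. DF 00:02:09;11.

00:02:09;11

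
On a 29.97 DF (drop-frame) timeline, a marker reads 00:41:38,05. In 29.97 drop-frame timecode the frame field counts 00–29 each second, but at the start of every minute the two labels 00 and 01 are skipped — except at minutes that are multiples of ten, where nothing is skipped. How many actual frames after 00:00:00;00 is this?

74871

Complete 10-minute blocks: 4, each 17982 frames → 71928.
Remaining 1 whole minute in the current block: 1800 + 0 × 1798 = 1800 frames.
Within the current minute: 38 × 30 + 5 − 2 = 1143 (labels ;00/;01 skipped at this minute). Total = 71928 + 1800 + 1143 = 74871.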